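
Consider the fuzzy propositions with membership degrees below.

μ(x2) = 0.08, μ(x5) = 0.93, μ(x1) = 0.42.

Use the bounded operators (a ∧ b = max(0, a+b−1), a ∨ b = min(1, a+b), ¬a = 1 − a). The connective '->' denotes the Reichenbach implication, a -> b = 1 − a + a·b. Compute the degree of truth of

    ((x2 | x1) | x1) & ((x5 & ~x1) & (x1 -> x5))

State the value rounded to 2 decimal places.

0.40

x2 | x1 = min(1, a+b) on (0.08, 0.42) = 0.50
(x2 | x1) | x1 = min(1, a+b) on (0.50, 0.42) = 0.92
~x1 = 1 − 0.42 = 0.58
x5 & ~x1 = max(0, a+b−1) on (0.93, 0.58) = 0.51
x1 -> x5  [Reichenbach: 1 − a + a·b] with a=0.42, b=0.93 → 0.97
(x5 & ~x1) & (x1 -> x5) = max(0, a+b−1) on (0.51, 0.97) = 0.48
((x2 | x1) | x1) & ((x5 & ~x1) & (x1 -> x5)) = max(0, a+b−1) on (0.92, 0.48) = 0.40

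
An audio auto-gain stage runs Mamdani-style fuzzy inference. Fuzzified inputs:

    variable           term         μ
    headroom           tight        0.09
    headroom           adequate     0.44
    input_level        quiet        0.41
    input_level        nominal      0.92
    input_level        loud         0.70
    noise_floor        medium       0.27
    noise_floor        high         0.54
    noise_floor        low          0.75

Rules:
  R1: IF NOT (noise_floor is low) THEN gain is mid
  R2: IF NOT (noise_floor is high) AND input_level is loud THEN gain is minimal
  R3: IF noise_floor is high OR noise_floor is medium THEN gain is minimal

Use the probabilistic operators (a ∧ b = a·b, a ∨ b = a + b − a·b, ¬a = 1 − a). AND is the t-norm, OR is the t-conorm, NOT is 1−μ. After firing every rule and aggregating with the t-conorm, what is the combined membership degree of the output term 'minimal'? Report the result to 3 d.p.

0.772

R1: ¬low=1−0.75=0.25 → w = 0.2500
R2: ¬high=1−0.54=0.46, loud=0.70; AND[a·b] → w = 0.3220
R3: high=0.54, medium=0.27; OR[a + b − a·b] → w = 0.6642
Rules with consequent 'minimal': {R2, R3} → strengths 0.3220, 0.6642
Aggregate via t-conorm [a + b − a·b]: 0.7723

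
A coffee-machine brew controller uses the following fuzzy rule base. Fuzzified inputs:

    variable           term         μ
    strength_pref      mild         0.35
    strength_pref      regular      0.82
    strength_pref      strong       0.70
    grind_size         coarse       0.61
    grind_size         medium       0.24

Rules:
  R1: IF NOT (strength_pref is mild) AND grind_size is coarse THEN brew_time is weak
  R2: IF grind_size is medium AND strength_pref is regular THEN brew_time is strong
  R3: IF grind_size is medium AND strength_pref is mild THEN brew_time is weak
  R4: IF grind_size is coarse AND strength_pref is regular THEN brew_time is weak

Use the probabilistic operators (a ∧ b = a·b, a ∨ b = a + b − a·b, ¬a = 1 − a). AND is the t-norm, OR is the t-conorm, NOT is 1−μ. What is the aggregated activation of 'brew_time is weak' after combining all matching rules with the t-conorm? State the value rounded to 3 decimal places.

R1: ¬mild=1−0.35=0.65, coarse=0.61; AND[a·b] → w = 0.3965
R2: medium=0.24, regular=0.82; AND[a·b] → w = 0.1968
R3: medium=0.24, mild=0.35; AND[a·b] → w = 0.0840
R4: coarse=0.61, regular=0.82; AND[a·b] → w = 0.5002
Rules with consequent 'weak': {R1, R3, R4} → strengths 0.3965, 0.0840, 0.5002
Aggregate via t-conorm [a + b − a·b]: 0.7237

0.724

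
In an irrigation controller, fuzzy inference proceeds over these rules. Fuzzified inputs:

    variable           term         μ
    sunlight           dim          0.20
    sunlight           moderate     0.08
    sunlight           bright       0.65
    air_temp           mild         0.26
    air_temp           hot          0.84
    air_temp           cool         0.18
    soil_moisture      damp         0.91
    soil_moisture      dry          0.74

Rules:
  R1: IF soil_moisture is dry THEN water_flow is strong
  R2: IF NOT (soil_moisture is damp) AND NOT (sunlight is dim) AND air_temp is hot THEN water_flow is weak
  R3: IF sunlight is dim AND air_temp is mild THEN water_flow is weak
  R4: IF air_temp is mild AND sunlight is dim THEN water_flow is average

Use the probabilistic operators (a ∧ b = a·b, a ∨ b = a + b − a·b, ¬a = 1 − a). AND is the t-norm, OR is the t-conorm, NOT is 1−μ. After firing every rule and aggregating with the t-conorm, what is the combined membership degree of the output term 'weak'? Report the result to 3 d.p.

R1: dry=0.74 → w = 0.7400
R2: ¬damp=1−0.91=0.09, ¬dim=1−0.20=0.80, hot=0.84; AND[a·b] → w = 0.0605
R3: dim=0.20, mild=0.26; AND[a·b] → w = 0.0520
R4: mild=0.26, dim=0.20; AND[a·b] → w = 0.0520
Rules with consequent 'weak': {R2, R3} → strengths 0.0605, 0.0520
Aggregate via t-conorm [a + b − a·b]: 0.1093

0.109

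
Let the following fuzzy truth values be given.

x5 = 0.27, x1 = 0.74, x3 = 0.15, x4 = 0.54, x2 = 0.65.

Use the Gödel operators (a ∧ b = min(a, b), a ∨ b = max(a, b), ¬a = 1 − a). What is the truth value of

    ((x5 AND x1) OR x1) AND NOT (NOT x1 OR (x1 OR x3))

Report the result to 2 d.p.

x5 AND x1 = min(a, b) on (0.27, 0.74) = 0.27
(x5 AND x1) OR x1 = max(a, b) on (0.27, 0.74) = 0.74
NOT x1 = 1 − 0.74 = 0.26
x1 OR x3 = max(a, b) on (0.74, 0.15) = 0.74
NOT x1 OR (x1 OR x3) = max(a, b) on (0.26, 0.74) = 0.74
NOT (NOT x1 OR (x1 OR x3)) = 1 − 0.74 = 0.26
((x5 AND x1) OR x1) AND NOT (NOT x1 OR (x1 OR x3)) = min(a, b) on (0.74, 0.26) = 0.26

0.26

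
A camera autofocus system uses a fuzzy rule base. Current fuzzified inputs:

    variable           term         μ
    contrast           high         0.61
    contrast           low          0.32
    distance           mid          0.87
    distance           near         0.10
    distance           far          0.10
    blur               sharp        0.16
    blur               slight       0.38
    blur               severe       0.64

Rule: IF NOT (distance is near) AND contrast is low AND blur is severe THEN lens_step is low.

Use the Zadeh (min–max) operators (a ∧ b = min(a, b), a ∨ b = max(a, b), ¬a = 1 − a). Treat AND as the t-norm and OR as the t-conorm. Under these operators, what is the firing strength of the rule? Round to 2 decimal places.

0.32

firing strength: ¬near=1−0.10=0.90, low=0.32, severe=0.64; AND[min(a, b)] → w = 0.32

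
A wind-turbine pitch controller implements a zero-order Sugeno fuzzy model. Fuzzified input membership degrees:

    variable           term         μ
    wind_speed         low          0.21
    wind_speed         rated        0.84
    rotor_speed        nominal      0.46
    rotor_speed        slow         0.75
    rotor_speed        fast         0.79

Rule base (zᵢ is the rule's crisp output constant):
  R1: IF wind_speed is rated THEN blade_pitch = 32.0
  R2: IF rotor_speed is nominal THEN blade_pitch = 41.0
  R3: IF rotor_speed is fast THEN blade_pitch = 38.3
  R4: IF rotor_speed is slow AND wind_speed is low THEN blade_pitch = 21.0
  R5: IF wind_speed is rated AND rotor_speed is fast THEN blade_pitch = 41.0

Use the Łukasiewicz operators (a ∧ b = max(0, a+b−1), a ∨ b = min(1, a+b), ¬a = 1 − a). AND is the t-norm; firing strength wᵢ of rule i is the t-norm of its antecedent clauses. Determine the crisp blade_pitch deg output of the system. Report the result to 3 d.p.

37.436

R1 (z=32.0): rated=0.84 → w = 0.84
R2 (z=41.0): nominal=0.46 → w = 0.46
R3 (z=38.3): fast=0.79 → w = 0.79
R4 (z=21.0): slow=0.75, low=0.21; AND[max(0, a+b−1)] → w = 0.00
R5 (z=41.0): rated=0.84, fast=0.79; AND[max(0, a+b−1)] → w = 0.63
Weighted average = (0.84·32.0 + 0.46·41.0 + 0.79·38.3 + 0.00·21.0 + 0.63·41.0) / (0.84 + 0.46 + 0.79 + 0.00 + 0.63)
  = 101.8270 / 2.7200 = 37.436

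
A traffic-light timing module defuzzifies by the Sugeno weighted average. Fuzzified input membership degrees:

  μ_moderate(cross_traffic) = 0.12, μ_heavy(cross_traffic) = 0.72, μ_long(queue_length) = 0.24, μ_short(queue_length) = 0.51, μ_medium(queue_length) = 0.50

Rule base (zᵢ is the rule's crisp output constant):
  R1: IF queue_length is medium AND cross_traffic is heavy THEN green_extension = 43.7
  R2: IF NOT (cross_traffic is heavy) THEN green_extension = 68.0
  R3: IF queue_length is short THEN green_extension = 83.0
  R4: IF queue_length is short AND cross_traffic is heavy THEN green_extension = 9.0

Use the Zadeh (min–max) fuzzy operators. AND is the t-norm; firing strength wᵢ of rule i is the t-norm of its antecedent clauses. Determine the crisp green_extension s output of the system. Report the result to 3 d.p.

R1 (z=43.7): medium=0.50, heavy=0.72; AND[min(a, b)] → w = 0.50
R2 (z=68.0): ¬heavy=1−0.72=0.28 → w = 0.28
R3 (z=83.0): short=0.51 → w = 0.51
R4 (z=9.0): short=0.51, heavy=0.72; AND[min(a, b)] → w = 0.51
Weighted average = (0.50·43.7 + 0.28·68.0 + 0.51·83.0 + 0.51·9.0) / (0.50 + 0.28 + 0.51 + 0.51)
  = 87.8100 / 1.8000 = 48.783

48.783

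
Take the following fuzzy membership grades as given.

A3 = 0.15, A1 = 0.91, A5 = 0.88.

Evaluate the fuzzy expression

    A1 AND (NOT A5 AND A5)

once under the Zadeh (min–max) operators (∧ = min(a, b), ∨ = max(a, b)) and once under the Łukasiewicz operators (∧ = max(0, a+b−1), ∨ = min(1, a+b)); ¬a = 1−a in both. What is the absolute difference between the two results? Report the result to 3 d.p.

0.120

Under Zadeh (min–max):
  NOT A5 = 1 − 0.88 = 0.12
  NOT A5 AND A5 = min(a, b) on (0.12, 0.88) = 0.12
  A1 AND (NOT A5 AND A5) = min(a, b) on (0.91, 0.12) = 0.12
  → value = 0.1200
Under Łukasiewicz:
  NOT A5 = 1 − 0.88 = 0.12
  NOT A5 AND A5 = max(0, a+b−1) on (0.12, 0.88) = 0.00
  A1 AND (NOT A5 AND A5) = max(0, a+b−1) on (0.91, 0.00) = 0.00
  → value = 0.0000
|0.1200 − 0.0000| = 0.120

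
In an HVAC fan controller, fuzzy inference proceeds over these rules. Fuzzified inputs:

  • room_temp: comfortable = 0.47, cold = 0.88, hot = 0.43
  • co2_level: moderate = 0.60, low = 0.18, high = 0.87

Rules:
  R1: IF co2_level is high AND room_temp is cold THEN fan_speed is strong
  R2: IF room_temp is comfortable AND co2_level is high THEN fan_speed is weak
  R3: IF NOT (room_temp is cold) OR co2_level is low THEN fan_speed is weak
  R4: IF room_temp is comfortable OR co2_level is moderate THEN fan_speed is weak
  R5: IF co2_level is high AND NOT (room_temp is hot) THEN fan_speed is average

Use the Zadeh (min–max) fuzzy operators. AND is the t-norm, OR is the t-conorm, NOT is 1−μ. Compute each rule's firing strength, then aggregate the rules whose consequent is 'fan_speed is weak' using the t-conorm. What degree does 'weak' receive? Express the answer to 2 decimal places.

0.60

R1: high=0.87, cold=0.88; AND[min(a, b)] → w = 0.87
R2: comfortable=0.47, high=0.87; AND[min(a, b)] → w = 0.47
R3: ¬cold=1−0.88=0.12, low=0.18; OR[max(a, b)] → w = 0.18
R4: comfortable=0.47, moderate=0.60; OR[max(a, b)] → w = 0.60
R5: high=0.87, ¬hot=1−0.43=0.57; AND[min(a, b)] → w = 0.57
Rules with consequent 'weak': {R2, R3, R4} → strengths 0.47, 0.18, 0.60
Aggregate via t-conorm [max(a, b)]: 0.60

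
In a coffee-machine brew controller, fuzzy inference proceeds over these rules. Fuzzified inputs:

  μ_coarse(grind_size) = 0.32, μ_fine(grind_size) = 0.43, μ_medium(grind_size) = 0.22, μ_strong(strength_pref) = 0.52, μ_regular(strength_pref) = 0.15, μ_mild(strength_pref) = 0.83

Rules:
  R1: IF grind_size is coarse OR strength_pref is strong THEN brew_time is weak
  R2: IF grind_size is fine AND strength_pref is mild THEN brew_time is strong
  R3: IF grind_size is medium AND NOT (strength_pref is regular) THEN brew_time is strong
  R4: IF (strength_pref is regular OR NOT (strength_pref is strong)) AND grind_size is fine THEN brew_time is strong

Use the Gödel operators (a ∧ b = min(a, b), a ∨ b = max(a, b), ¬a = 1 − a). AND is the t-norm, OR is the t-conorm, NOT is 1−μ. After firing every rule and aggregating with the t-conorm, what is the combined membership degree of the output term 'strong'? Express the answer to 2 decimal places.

0.43

R1: coarse=0.32, strong=0.52; OR[max(a, b)] → w = 0.52
R2: fine=0.43, mild=0.83; AND[min(a, b)] → w = 0.43
R3: medium=0.22, ¬regular=1−0.15=0.85; AND[min(a, b)] → w = 0.22
R4: (regular=0.15 OR ¬strong=1−0.52=0.48) = 0.48; AND[min(a, b)] with fine=0.43 → w = 0.43
Rules with consequent 'strong': {R2, R3, R4} → strengths 0.43, 0.22, 0.43
Aggregate via t-conorm [max(a, b)]: 0.43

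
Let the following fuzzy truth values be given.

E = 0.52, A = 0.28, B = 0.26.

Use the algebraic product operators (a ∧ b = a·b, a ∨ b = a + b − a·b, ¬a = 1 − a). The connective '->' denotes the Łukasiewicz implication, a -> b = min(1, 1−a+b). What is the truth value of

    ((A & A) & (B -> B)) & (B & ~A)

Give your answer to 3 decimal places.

A & A = a·b on (0.2800, 0.2800) = 0.0784
B -> B  [Łukasiewicz: min(1, 1−a+b)] with a=0.2600, b=0.2600 → 1.0000
(A & A) & (B -> B) = a·b on (0.0784, 1.0000) = 0.0784
~A = 1 − 0.2800 = 0.7200
B & ~A = a·b on (0.2600, 0.7200) = 0.1872
((A & A) & (B -> B)) & (B & ~A) = a·b on (0.0784, 0.1872) = 0.0147

0.015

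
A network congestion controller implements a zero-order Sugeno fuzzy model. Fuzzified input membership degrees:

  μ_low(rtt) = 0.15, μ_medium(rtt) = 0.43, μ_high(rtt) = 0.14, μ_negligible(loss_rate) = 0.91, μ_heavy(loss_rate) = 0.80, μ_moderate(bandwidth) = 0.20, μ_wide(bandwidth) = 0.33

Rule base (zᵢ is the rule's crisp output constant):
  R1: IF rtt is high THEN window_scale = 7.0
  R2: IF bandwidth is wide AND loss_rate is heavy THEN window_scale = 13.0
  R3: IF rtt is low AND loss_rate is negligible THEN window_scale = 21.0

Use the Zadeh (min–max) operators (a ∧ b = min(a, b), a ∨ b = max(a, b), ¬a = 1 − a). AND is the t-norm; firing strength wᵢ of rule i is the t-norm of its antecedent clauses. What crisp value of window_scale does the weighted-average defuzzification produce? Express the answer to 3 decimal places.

13.581

R1 (z=7.0): high=0.14 → w = 0.14
R2 (z=13.0): wide=0.33, heavy=0.80; AND[min(a, b)] → w = 0.33
R3 (z=21.0): low=0.15, negligible=0.91; AND[min(a, b)] → w = 0.15
Weighted average = (0.14·7.0 + 0.33·13.0 + 0.15·21.0) / (0.14 + 0.33 + 0.15)
  = 8.4200 / 0.6200 = 13.581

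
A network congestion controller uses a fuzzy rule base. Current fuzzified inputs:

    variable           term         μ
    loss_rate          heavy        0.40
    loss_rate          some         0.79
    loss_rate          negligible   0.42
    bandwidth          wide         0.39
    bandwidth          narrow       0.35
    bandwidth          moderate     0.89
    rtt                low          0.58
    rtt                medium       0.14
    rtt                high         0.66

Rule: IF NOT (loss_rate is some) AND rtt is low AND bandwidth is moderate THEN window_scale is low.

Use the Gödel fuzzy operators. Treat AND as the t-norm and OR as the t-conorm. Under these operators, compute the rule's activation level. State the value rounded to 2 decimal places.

firing strength: ¬some=1−0.79=0.21, low=0.58, moderate=0.89; AND[min(a, b)] → w = 0.21

0.21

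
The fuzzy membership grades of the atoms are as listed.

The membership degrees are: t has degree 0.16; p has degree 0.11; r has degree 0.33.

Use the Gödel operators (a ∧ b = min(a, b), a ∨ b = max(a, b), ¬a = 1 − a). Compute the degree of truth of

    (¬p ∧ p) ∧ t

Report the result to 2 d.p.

0.11

¬p = 1 − 0.11 = 0.89
¬p ∧ p = min(a, b) on (0.89, 0.11) = 0.11
(¬p ∧ p) ∧ t = min(a, b) on (0.11, 0.16) = 0.11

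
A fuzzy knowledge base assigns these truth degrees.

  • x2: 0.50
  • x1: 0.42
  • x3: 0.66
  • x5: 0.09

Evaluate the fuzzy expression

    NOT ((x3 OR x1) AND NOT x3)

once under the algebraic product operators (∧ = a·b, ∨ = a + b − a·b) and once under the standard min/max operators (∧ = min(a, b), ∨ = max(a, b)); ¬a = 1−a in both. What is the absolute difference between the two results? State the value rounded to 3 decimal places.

0.067

Under algebraic product:
  x3 OR x1 = a + b − a·b on (0.6600, 0.4200) = 0.8028
  NOT x3 = 1 − 0.6600 = 0.3400
  (x3 OR x1) AND NOT x3 = a·b on (0.8028, 0.3400) = 0.2730
  NOT ((x3 OR x1) AND NOT x3) = 1 − 0.2730 = 0.7270
  → value = 0.7270
Under standard min/max:
  x3 OR x1 = max(a, b) on (0.66, 0.42) = 0.66
  NOT x3 = 1 − 0.66 = 0.34
  (x3 OR x1) AND NOT x3 = min(a, b) on (0.66, 0.34) = 0.34
  NOT ((x3 OR x1) AND NOT x3) = 1 − 0.34 = 0.66
  → value = 0.6600
|0.7270 − 0.6600| = 0.067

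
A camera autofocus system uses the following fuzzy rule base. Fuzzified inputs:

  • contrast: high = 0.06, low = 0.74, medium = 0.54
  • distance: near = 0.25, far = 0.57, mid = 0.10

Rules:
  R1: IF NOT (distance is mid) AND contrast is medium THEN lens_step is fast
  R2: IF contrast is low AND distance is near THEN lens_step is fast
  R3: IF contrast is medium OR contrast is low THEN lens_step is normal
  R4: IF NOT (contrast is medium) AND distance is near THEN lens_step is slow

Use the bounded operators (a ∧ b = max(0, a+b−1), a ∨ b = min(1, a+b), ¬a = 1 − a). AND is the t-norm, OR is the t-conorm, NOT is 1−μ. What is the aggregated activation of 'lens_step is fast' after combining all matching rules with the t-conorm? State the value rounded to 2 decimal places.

R1: ¬mid=1−0.10=0.90, medium=0.54; AND[max(0, a+b−1)] → w = 0.44
R2: low=0.74, near=0.25; AND[max(0, a+b−1)] → w = 0.00
R3: medium=0.54, low=0.74; OR[min(1, a+b)] → w = 1.00
R4: ¬medium=1−0.54=0.46, near=0.25; AND[max(0, a+b−1)] → w = 0.00
Rules with consequent 'fast': {R1, R2} → strengths 0.44, 0.00
Aggregate via t-conorm [min(1, a+b)]: 0.44

0.44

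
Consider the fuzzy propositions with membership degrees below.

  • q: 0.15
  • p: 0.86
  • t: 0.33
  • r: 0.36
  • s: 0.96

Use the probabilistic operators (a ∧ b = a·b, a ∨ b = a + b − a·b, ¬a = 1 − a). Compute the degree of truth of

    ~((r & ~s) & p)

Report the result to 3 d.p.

0.988

~s = 1 − 0.9600 = 0.0400
r & ~s = a·b on (0.3600, 0.0400) = 0.0144
(r & ~s) & p = a·b on (0.0144, 0.8600) = 0.0124
~((r & ~s) & p) = 1 − 0.0124 = 0.9876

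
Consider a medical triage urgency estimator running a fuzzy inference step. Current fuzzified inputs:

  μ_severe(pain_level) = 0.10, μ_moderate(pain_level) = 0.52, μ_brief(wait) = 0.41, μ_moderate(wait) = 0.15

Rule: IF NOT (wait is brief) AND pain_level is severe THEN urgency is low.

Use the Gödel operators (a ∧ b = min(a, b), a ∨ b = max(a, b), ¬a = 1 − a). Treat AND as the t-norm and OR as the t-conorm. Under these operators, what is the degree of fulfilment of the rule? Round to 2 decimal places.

0.10

firing strength: ¬brief=1−0.41=0.59, severe=0.10; AND[min(a, b)] → w = 0.10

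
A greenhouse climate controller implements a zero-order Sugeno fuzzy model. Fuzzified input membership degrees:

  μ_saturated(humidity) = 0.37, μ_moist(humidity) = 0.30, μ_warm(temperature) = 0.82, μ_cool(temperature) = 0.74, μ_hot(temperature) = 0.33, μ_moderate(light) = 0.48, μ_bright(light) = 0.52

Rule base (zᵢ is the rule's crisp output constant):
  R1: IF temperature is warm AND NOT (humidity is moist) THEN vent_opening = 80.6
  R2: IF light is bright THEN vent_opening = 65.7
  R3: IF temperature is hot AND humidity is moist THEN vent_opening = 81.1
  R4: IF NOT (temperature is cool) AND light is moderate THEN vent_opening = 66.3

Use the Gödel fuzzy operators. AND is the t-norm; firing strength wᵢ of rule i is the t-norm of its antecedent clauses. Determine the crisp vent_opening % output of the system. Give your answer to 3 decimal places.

R1 (z=80.6): warm=0.82, ¬moist=1−0.30=0.70; AND[min(a, b)] → w = 0.70
R2 (z=65.7): bright=0.52 → w = 0.52
R3 (z=81.1): hot=0.33, moist=0.30; AND[min(a, b)] → w = 0.30
R4 (z=66.3): ¬cool=1−0.74=0.26, moderate=0.48; AND[min(a, b)] → w = 0.26
Weighted average = (0.70·80.6 + 0.52·65.7 + 0.30·81.1 + 0.26·66.3) / (0.70 + 0.52 + 0.30 + 0.26)
  = 132.1520 / 1.7800 = 74.243

74.243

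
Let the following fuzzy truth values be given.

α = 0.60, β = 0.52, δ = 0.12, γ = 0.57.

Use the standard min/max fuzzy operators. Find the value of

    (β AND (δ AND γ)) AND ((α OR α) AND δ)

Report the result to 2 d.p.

δ AND γ = min(a, b) on (0.12, 0.57) = 0.12
β AND (δ AND γ) = min(a, b) on (0.52, 0.12) = 0.12
α OR α = max(a, b) on (0.60, 0.60) = 0.60
(α OR α) AND δ = min(a, b) on (0.60, 0.12) = 0.12
(β AND (δ AND γ)) AND ((α OR α) AND δ) = min(a, b) on (0.12, 0.12) = 0.12

0.12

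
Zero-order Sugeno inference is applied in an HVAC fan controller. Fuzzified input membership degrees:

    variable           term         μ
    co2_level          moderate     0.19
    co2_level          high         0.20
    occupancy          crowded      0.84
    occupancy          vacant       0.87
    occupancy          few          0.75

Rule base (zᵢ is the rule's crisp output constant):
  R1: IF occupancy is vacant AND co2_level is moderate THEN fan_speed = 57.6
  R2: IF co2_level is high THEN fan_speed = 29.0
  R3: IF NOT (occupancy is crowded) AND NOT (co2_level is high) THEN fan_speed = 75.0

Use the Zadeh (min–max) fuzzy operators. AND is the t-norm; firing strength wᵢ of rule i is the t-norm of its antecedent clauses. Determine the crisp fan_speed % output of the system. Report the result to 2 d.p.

52.26

R1 (z=57.6): vacant=0.87, moderate=0.19; AND[min(a, b)] → w = 0.19
R2 (z=29.0): high=0.20 → w = 0.20
R3 (z=75.0): ¬crowded=1−0.84=0.16, ¬high=1−0.20=0.80; AND[min(a, b)] → w = 0.16
Weighted average = (0.19·57.6 + 0.20·29.0 + 0.16·75.0) / (0.19 + 0.20 + 0.16)
  = 28.7440 / 0.5500 = 52.26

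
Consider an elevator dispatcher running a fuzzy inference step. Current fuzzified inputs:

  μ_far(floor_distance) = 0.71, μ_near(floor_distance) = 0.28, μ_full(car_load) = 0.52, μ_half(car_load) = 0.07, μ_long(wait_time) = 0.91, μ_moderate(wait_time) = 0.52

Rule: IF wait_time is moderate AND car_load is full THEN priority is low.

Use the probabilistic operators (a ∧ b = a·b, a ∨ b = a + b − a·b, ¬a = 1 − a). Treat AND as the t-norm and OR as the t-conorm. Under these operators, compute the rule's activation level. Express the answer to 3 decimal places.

firing strength: moderate=0.52, full=0.52; AND[a·b] → w = 0.2704

0.270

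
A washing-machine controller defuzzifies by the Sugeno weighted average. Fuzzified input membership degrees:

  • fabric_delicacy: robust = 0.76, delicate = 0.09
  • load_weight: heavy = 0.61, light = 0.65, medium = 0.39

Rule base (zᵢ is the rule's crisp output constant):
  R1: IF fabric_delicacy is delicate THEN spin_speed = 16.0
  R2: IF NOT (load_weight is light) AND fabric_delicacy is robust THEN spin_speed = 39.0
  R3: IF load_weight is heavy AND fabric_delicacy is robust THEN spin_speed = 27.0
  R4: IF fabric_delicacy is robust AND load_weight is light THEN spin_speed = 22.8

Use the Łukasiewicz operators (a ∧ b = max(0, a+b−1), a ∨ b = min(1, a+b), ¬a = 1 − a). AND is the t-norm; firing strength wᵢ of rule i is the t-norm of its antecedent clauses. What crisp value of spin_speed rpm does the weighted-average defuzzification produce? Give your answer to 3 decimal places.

25.580

R1 (z=16.0): delicate=0.09 → w = 0.09
R2 (z=39.0): ¬light=1−0.65=0.35, robust=0.76; AND[max(0, a+b−1)] → w = 0.11
R3 (z=27.0): heavy=0.61, robust=0.76; AND[max(0, a+b−1)] → w = 0.37
R4 (z=22.8): robust=0.76, light=0.65; AND[max(0, a+b−1)] → w = 0.41
Weighted average = (0.09·16.0 + 0.11·39.0 + 0.37·27.0 + 0.41·22.8) / (0.09 + 0.11 + 0.37 + 0.41)
  = 25.0680 / 0.9800 = 25.580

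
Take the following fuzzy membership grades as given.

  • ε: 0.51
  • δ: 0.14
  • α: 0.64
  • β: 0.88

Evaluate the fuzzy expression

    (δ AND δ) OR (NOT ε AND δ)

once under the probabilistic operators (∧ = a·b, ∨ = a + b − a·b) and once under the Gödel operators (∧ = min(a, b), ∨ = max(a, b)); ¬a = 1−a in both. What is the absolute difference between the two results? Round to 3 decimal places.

Under probabilistic:
  δ AND δ = a·b on (0.1400, 0.1400) = 0.0196
  NOT ε = 1 − 0.5100 = 0.4900
  NOT ε AND δ = a·b on (0.4900, 0.1400) = 0.0686
  (δ AND δ) OR (NOT ε AND δ) = a + b − a·b on (0.0196, 0.0686) = 0.0869
  → value = 0.0869
Under Gödel:
  δ AND δ = min(a, b) on (0.14, 0.14) = 0.14
  NOT ε = 1 − 0.51 = 0.49
  NOT ε AND δ = min(a, b) on (0.49, 0.14) = 0.14
  (δ AND δ) OR (NOT ε AND δ) = max(a, b) on (0.14, 0.14) = 0.14
  → value = 0.1400
|0.0869 − 0.1400| = 0.053

0.053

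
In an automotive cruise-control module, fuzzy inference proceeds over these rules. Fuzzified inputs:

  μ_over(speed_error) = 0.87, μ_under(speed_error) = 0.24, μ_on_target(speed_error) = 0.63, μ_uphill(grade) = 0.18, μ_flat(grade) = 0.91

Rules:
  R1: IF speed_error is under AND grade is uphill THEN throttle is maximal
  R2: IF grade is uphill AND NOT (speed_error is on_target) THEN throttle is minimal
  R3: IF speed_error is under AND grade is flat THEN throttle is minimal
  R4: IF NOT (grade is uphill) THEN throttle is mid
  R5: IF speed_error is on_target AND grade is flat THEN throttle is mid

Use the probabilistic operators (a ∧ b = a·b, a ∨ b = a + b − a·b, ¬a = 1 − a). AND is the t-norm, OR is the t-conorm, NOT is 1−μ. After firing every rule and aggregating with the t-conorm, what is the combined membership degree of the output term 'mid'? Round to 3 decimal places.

0.923

R1: under=0.24, uphill=0.18; AND[a·b] → w = 0.0432
R2: uphill=0.18, ¬on_target=1−0.63=0.37; AND[a·b] → w = 0.0666
R3: under=0.24, flat=0.91; AND[a·b] → w = 0.2184
R4: ¬uphill=1−0.18=0.82 → w = 0.8200
R5: on_target=0.63, flat=0.91; AND[a·b] → w = 0.5733
Rules with consequent 'mid': {R4, R5} → strengths 0.8200, 0.5733
Aggregate via t-conorm [a + b − a·b]: 0.9232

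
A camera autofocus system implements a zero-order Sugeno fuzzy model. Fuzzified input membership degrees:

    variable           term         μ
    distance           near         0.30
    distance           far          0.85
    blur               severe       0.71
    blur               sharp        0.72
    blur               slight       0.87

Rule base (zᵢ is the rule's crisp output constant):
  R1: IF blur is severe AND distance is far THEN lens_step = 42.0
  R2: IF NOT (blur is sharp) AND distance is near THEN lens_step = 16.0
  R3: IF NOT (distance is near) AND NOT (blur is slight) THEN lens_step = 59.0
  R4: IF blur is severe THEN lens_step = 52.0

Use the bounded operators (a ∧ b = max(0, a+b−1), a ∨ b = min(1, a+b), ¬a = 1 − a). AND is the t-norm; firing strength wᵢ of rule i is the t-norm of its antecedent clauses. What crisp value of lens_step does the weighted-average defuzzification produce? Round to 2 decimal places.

47.59

R1 (z=42.0): severe=0.71, far=0.85; AND[max(0, a+b−1)] → w = 0.56
R2 (z=16.0): ¬sharp=1−0.72=0.28, near=0.30; AND[max(0, a+b−1)] → w = 0.00
R3 (z=59.0): ¬near=1−0.30=0.70, ¬slight=1−0.87=0.13; AND[max(0, a+b−1)] → w = 0.00
R4 (z=52.0): severe=0.71 → w = 0.71
Weighted average = (0.56·42.0 + 0.00·16.0 + 0.00·59.0 + 0.71·52.0) / (0.56 + 0.00 + 0.00 + 0.71)
  = 60.4400 / 1.2700 = 47.59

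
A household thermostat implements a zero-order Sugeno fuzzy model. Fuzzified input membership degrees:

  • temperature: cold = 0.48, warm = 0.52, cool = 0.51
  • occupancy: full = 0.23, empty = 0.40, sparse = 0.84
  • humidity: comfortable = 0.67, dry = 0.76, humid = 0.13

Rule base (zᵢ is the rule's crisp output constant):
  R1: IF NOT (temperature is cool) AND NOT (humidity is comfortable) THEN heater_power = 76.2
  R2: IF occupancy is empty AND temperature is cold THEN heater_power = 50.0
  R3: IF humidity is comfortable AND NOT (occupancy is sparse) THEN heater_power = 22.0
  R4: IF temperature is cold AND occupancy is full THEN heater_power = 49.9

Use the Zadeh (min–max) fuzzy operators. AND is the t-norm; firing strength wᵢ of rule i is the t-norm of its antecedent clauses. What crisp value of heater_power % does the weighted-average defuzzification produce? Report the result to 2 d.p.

R1 (z=76.2): ¬cool=1−0.51=0.49, ¬comfortable=1−0.67=0.33; AND[min(a, b)] → w = 0.33
R2 (z=50.0): empty=0.40, cold=0.48; AND[min(a, b)] → w = 0.40
R3 (z=22.0): comfortable=0.67, ¬sparse=1−0.84=0.16; AND[min(a, b)] → w = 0.16
R4 (z=49.9): cold=0.48, full=0.23; AND[min(a, b)] → w = 0.23
Weighted average = (0.33·76.2 + 0.40·50.0 + 0.16·22.0 + 0.23·49.9) / (0.33 + 0.40 + 0.16 + 0.23)
  = 60.1430 / 1.1200 = 53.70

53.70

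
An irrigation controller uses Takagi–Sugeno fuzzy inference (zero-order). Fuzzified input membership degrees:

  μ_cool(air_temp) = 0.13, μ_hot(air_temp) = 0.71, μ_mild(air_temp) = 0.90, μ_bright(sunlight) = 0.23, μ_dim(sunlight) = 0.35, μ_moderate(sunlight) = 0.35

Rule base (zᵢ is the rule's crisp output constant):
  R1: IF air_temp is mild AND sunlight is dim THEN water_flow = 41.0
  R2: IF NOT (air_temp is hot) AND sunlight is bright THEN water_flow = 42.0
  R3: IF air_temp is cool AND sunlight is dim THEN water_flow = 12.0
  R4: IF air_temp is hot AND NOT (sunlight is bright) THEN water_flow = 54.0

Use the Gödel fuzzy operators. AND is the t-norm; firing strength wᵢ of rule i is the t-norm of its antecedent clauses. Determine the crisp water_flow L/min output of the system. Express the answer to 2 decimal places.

45.01

R1 (z=41.0): mild=0.90, dim=0.35; AND[min(a, b)] → w = 0.35
R2 (z=42.0): ¬hot=1−0.71=0.29, bright=0.23; AND[min(a, b)] → w = 0.23
R3 (z=12.0): cool=0.13, dim=0.35; AND[min(a, b)] → w = 0.13
R4 (z=54.0): hot=0.71, ¬bright=1−0.23=0.77; AND[min(a, b)] → w = 0.71
Weighted average = (0.35·41.0 + 0.23·42.0 + 0.13·12.0 + 0.71·54.0) / (0.35 + 0.23 + 0.13 + 0.71)
  = 63.9100 / 1.4200 = 45.01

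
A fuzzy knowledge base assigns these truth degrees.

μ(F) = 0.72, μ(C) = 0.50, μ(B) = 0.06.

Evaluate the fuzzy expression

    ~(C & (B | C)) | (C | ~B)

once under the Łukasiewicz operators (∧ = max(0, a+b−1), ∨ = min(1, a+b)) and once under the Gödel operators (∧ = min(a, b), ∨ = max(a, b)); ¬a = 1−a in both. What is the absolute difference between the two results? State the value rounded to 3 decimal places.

0.060

Under Łukasiewicz:
  B | C = min(1, a+b) on (0.06, 0.50) = 0.56
  C & (B | C) = max(0, a+b−1) on (0.50, 0.56) = 0.06
  ~(C & (B | C)) = 1 − 0.06 = 0.94
  ~B = 1 − 0.06 = 0.94
  C | ~B = min(1, a+b) on (0.50, 0.94) = 1.00
  ~(C & (B | C)) | (C | ~B) = min(1, a+b) on (0.94, 1.00) = 1.00
  → value = 1.0000
Under Gödel:
  B | C = max(a, b) on (0.06, 0.50) = 0.50
  C & (B | C) = min(a, b) on (0.50, 0.50) = 0.50
  ~(C & (B | C)) = 1 − 0.50 = 0.50
  ~B = 1 − 0.06 = 0.94
  C | ~B = max(a, b) on (0.50, 0.94) = 0.94
  ~(C & (B | C)) | (C | ~B) = max(a, b) on (0.50, 0.94) = 0.94
  → value = 0.9400
|1.0000 − 0.9400| = 0.060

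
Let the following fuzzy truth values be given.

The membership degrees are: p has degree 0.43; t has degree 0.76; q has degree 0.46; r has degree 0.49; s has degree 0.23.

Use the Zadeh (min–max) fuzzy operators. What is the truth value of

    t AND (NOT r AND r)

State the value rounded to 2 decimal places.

NOT r = 1 − 0.49 = 0.51
NOT r AND r = min(a, b) on (0.51, 0.49) = 0.49
t AND (NOT r AND r) = min(a, b) on (0.76, 0.49) = 0.49

0.49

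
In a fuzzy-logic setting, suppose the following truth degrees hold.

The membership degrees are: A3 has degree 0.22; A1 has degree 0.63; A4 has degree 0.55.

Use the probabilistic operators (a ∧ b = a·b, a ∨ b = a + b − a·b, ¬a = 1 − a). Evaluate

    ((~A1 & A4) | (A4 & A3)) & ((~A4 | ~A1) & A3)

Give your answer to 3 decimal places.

~A1 = 1 − 0.6300 = 0.3700
~A1 & A4 = a·b on (0.3700, 0.5500) = 0.2035
A4 & A3 = a·b on (0.5500, 0.2200) = 0.1210
(~A1 & A4) | (A4 & A3) = a + b − a·b on (0.2035, 0.1210) = 0.2999
~A4 = 1 − 0.5500 = 0.4500
~A1 = 1 − 0.6300 = 0.3700
~A4 | ~A1 = a + b − a·b on (0.4500, 0.3700) = 0.6535
(~A4 | ~A1) & A3 = a·b on (0.6535, 0.2200) = 0.1438
((~A1 & A4) | (A4 & A3)) & ((~A4 | ~A1) & A3) = a·b on (0.2999, 0.1438) = 0.0431

0.043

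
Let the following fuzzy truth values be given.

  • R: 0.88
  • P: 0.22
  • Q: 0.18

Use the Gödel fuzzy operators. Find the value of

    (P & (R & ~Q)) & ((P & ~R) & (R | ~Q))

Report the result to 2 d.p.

~Q = 1 − 0.18 = 0.82
R & ~Q = min(a, b) on (0.88, 0.82) = 0.82
P & (R & ~Q) = min(a, b) on (0.22, 0.82) = 0.22
~R = 1 − 0.88 = 0.12
P & ~R = min(a, b) on (0.22, 0.12) = 0.12
~Q = 1 − 0.18 = 0.82
R | ~Q = max(a, b) on (0.88, 0.82) = 0.88
(P & ~R) & (R | ~Q) = min(a, b) on (0.12, 0.88) = 0.12
(P & (R & ~Q)) & ((P & ~R) & (R | ~Q)) = min(a, b) on (0.22, 0.12) = 0.12

0.12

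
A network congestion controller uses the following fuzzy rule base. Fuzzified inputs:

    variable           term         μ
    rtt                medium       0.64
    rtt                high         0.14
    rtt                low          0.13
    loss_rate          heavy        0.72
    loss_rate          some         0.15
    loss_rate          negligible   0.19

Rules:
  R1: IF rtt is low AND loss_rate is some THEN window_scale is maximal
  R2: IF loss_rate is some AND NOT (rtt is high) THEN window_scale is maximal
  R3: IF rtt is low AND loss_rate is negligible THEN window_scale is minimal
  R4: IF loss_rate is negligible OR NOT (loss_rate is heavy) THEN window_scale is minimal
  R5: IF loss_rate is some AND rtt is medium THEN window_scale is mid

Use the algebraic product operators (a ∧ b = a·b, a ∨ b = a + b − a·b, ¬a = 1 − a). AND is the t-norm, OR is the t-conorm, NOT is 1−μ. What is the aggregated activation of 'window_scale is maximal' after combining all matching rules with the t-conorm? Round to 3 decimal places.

R1: low=0.13, some=0.15; AND[a·b] → w = 0.0195
R2: some=0.15, ¬high=1−0.14=0.86; AND[a·b] → w = 0.1290
R3: low=0.13, negligible=0.19; AND[a·b] → w = 0.0247
R4: negligible=0.19, ¬heavy=1−0.72=0.28; OR[a + b − a·b] → w = 0.4168
R5: some=0.15, medium=0.64; AND[a·b] → w = 0.0960
Rules with consequent 'maximal': {R1, R2} → strengths 0.0195, 0.1290
Aggregate via t-conorm [a + b − a·b]: 0.1460

0.146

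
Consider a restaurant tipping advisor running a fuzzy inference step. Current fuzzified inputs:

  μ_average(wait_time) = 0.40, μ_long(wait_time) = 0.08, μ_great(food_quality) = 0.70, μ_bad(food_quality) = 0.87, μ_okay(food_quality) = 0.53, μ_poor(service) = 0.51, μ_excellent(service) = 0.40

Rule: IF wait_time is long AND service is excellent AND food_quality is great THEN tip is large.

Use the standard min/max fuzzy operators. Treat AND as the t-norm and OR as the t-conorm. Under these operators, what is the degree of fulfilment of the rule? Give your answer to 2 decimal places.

firing strength: long=0.08, excellent=0.40, great=0.70; AND[min(a, b)] → w = 0.08

0.08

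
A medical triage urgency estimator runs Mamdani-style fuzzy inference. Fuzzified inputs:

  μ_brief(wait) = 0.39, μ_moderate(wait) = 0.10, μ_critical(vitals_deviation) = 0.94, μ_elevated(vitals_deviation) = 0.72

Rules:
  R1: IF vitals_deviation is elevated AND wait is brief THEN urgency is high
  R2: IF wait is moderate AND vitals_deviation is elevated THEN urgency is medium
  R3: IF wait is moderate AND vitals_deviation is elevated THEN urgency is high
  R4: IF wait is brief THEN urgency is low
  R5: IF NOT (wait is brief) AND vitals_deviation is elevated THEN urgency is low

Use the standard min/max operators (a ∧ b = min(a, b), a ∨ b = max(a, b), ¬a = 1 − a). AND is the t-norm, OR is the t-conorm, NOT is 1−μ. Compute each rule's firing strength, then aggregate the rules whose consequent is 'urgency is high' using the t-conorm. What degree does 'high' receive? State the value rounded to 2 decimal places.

R1: elevated=0.72, brief=0.39; AND[min(a, b)] → w = 0.39
R2: moderate=0.10, elevated=0.72; AND[min(a, b)] → w = 0.10
R3: moderate=0.10, elevated=0.72; AND[min(a, b)] → w = 0.10
R4: brief=0.39 → w = 0.39
R5: ¬brief=1−0.39=0.61, elevated=0.72; AND[min(a, b)] → w = 0.61
Rules with consequent 'high': {R1, R3} → strengths 0.39, 0.10
Aggregate via t-conorm [max(a, b)]: 0.39

0.39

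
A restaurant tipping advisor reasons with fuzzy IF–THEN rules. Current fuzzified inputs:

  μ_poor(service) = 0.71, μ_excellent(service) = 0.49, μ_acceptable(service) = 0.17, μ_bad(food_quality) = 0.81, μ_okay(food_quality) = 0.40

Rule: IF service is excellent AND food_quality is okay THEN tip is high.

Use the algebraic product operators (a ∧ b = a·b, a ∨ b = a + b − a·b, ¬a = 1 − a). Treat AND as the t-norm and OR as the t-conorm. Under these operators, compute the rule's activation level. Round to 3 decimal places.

firing strength: excellent=0.49, okay=0.40; AND[a·b] → w = 0.1960

0.196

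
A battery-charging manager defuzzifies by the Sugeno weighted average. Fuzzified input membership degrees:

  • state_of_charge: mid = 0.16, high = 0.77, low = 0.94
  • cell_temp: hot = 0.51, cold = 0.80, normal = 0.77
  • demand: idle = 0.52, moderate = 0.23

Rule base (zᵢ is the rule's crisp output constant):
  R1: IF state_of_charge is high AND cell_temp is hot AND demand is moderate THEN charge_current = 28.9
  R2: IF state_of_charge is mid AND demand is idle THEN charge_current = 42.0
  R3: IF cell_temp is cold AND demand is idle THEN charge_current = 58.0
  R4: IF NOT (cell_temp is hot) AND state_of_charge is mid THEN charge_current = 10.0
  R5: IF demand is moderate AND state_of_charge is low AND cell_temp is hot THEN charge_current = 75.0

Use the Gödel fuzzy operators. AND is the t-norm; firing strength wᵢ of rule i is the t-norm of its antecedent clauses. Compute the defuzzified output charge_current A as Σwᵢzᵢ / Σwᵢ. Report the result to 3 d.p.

R1 (z=28.9): high=0.77, hot=0.51, moderate=0.23; AND[min(a, b)] → w = 0.23
R2 (z=42.0): mid=0.16, idle=0.52; AND[min(a, b)] → w = 0.16
R3 (z=58.0): cold=0.80, idle=0.52; AND[min(a, b)] → w = 0.52
R4 (z=10.0): ¬hot=1−0.51=0.49, mid=0.16; AND[min(a, b)] → w = 0.16
R5 (z=75.0): moderate=0.23, low=0.94, hot=0.51; AND[min(a, b)] → w = 0.23
Weighted average = (0.23·28.9 + 0.16·42.0 + 0.52·58.0 + 0.16·10.0 + 0.23·75.0) / (0.23 + 0.16 + 0.52 + 0.16 + 0.23)
  = 62.3770 / 1.3000 = 47.982

47.982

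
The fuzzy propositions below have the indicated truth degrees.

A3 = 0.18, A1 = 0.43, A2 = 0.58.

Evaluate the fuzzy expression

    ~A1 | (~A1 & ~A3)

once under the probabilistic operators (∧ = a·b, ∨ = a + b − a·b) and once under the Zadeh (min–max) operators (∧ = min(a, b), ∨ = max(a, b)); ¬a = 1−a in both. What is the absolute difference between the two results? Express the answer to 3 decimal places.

Under probabilistic:
  ~A1 = 1 − 0.4300 = 0.5700
  ~A1 = 1 − 0.4300 = 0.5700
  ~A3 = 1 − 0.1800 = 0.8200
  ~A1 & ~A3 = a·b on (0.5700, 0.8200) = 0.4674
  ~A1 | (~A1 & ~A3) = a + b − a·b on (0.5700, 0.4674) = 0.7710
  → value = 0.7710
Under Zadeh (min–max):
  ~A1 = 1 − 0.43 = 0.57
  ~A1 = 1 − 0.43 = 0.57
  ~A3 = 1 − 0.18 = 0.82
  ~A1 & ~A3 = min(a, b) on (0.57, 0.82) = 0.57
  ~A1 | (~A1 & ~A3) = max(a, b) on (0.57, 0.57) = 0.57
  → value = 0.5700
|0.7710 − 0.5700| = 0.201

0.201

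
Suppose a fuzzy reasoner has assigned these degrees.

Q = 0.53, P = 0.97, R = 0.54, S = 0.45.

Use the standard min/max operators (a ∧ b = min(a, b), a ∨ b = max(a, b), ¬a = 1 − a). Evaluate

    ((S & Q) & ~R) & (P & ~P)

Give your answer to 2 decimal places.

S & Q = min(a, b) on (0.45, 0.53) = 0.45
~R = 1 − 0.54 = 0.46
(S & Q) & ~R = min(a, b) on (0.45, 0.46) = 0.45
~P = 1 − 0.97 = 0.03
P & ~P = min(a, b) on (0.97, 0.03) = 0.03
((S & Q) & ~R) & (P & ~P) = min(a, b) on (0.45, 0.03) = 0.03

0.03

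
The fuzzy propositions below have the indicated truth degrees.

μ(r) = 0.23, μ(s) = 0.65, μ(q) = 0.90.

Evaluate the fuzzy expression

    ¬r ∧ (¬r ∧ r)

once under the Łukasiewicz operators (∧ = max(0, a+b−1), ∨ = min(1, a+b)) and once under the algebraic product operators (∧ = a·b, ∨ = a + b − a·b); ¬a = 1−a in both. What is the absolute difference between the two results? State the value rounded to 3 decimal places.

0.136

Under Łukasiewicz:
  ¬r = 1 − 0.23 = 0.77
  ¬r = 1 − 0.23 = 0.77
  ¬r ∧ r = max(0, a+b−1) on (0.77, 0.23) = 0.00
  ¬r ∧ (¬r ∧ r) = max(0, a+b−1) on (0.77, 0.00) = 0.00
  → value = 0.0000
Under algebraic product:
  ¬r = 1 − 0.2300 = 0.7700
  ¬r = 1 − 0.2300 = 0.7700
  ¬r ∧ r = a·b on (0.7700, 0.2300) = 0.1771
  ¬r ∧ (¬r ∧ r) = a·b on (0.7700, 0.1771) = 0.1364
  → value = 0.1364
|0.0000 − 0.1364| = 0.136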